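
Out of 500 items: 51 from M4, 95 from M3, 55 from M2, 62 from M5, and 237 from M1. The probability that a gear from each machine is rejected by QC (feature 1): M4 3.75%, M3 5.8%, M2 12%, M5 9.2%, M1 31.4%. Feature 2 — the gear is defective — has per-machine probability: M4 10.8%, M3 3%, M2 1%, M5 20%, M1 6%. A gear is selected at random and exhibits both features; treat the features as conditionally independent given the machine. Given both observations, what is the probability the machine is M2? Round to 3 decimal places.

0.011

By Bayes' rule, posterior ∝ prior × likelihood:
  M4: 0.102 × 0.0375 × 0.108 = 0.0004131
  M3: 0.19 × 0.058 × 0.03 = 0.0003306
  M2: 0.11 × 0.12 × 0.01 = 0.000132
  M5: 0.124 × 0.092 × 0.2 = 0.0022816
  M1: 0.474 × 0.314 × 0.06 = 0.00893016
Sum = 0.01208746.
P(M2 | evidence) = 0.000132 / 0.01208746 ≈ 0.011.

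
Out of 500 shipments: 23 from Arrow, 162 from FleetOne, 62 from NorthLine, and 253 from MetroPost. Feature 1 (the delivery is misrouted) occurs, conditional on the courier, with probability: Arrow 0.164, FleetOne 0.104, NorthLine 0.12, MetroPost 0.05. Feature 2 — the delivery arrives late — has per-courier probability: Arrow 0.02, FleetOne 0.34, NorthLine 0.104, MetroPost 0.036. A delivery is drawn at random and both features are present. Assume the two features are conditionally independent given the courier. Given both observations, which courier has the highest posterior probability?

By Bayes' rule, posterior ∝ prior × likelihood:
  Arrow: 0.046 × 0.164 × 0.02 = 0.00015088
  FleetOne: 0.324 × 0.104 × 0.34 = 0.01145664
  NorthLine: 0.124 × 0.12 × 0.104 = 0.00154752
  MetroPost: 0.506 × 0.05 × 0.036 = 0.0009108
Total = 0.01406584.
Largest term belongs to FleetOne, so FleetOne is most probable.

FleetOne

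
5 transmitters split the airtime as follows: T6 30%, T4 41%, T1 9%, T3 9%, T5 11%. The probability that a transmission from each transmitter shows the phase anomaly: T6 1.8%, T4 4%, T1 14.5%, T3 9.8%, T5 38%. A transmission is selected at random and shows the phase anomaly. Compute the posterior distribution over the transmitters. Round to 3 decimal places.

By Bayes' rule, posterior ∝ prior × likelihood:
  T6: 0.3 × 0.018 = 0.0054
  T4: 0.41 × 0.04 = 0.0164
  T1: 0.09 × 0.145 = 0.01305
  T3: 0.09 × 0.098 = 0.00882
  T5: 0.11 × 0.38 = 0.0418
Total = 0.08547.
P(T6 | anomaly) = 0.0054/0.08547 ≈ 0.063
P(T4 | anomaly) = 0.0164/0.08547 ≈ 0.192
P(T1 | anomaly) = 0.01305/0.08547 ≈ 0.153
P(T3 | anomaly) = 0.00882/0.08547 ≈ 0.103
P(T5 | anomaly) = 0.0418/0.08547 ≈ 0.489
(Check: 0.063+0.192+0.153+0.103+0.489 = 1.000.)

T6 0.063, T4 0.192, T1 0.153, T3 0.103, T5 0.489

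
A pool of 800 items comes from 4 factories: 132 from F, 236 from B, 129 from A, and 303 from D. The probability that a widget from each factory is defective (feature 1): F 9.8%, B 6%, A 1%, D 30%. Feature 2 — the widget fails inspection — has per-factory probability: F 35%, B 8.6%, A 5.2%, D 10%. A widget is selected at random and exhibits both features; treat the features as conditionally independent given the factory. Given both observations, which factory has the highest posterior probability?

D

Unnormalized posteriors (prior × likelihood):
  F: 0.165 × 0.098 × 0.35 = 0.0056595
  B: 0.295 × 0.06 × 0.086 = 0.0015222
  A: 0.16125 × 0.01 × 0.052 = 0.00008385
  D: 0.37875 × 0.3 × 0.1 = 0.0113625
Sum = 0.01862805.
Largest term belongs to D, so D is most probable.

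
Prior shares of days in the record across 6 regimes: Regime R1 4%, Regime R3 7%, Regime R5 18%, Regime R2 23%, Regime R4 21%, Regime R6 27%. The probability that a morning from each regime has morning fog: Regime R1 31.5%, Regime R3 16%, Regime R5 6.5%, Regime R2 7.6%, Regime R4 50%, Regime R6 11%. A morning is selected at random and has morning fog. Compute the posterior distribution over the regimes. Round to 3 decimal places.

Regime R1 0.067, Regime R3 0.060, Regime R5 0.062, Regime R2 0.093, Regime R4 0.559, Regime R6 0.158

Unnormalized posteriors (prior × likelihood):
  Regime R1: 0.04 × 0.315 = 0.0126
  Regime R3: 0.07 × 0.16 = 0.0112
  Regime R5: 0.18 × 0.065 = 0.0117
  Regime R2: 0.23 × 0.076 = 0.01748
  Regime R4: 0.21 × 0.5 = 0.105
  Regime R6: 0.27 × 0.11 = 0.0297
Total = 0.18768.
P(Regime R1 | fog) = 0.0126/0.18768 ≈ 0.067
P(Regime R3 | fog) = 0.0112/0.18768 ≈ 0.060
P(Regime R5 | fog) = 0.0117/0.18768 ≈ 0.062
P(Regime R2 | fog) = 0.01748/0.18768 ≈ 0.093
P(Regime R4 | fog) = 0.105/0.18768 ≈ 0.559
P(Regime R6 | fog) = 0.0297/0.18768 ≈ 0.158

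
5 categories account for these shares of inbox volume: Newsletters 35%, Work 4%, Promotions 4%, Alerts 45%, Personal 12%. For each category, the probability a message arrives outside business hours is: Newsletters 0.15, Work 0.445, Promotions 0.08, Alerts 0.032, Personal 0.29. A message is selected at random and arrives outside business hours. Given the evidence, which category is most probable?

Compute prior × likelihood for every hypothesis:
  Newsletters: 0.35 × 0.15 = 0.0525
  Work: 0.04 × 0.445 = 0.0178
  Promotions: 0.04 × 0.08 = 0.0032
  Alerts: 0.45 × 0.032 = 0.0144
  Personal: 0.12 × 0.29 = 0.0348
Normalizing constant = 0.1227.
Largest term belongs to Newsletters, so Newsletters is most probable.

Newsletters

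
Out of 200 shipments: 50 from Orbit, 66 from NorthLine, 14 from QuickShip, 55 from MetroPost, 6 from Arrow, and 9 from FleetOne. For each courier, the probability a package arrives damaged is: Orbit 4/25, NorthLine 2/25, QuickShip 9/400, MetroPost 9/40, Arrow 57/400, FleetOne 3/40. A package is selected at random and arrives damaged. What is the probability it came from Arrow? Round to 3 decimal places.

0.031

Prior × likelihood for each hypothesis:
  Orbit: 0.25 × 0.16 = 0.04
  NorthLine: 0.33 × 0.08 = 0.0264
  QuickShip: 0.07 × 0.0225 = 0.001575
  MetroPost: 0.275 × 0.225 = 0.061875
  Arrow: 0.03 × 0.1425 = 0.004275
  FleetOne: 0.045 × 0.075 = 0.003375
Normalizing constant = 0.1375.
P(Arrow | evidence) = 0.004275 / 0.1375 ≈ 0.031.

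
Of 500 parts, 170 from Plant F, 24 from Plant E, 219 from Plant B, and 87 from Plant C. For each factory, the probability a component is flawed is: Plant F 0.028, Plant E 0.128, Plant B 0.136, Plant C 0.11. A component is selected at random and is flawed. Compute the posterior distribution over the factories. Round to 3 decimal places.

Prior × likelihood for each hypothesis:
  Plant F: 0.34 × 0.028 = 0.00952
  Plant E: 0.048 × 0.128 = 0.006144
  Plant B: 0.438 × 0.136 = 0.059568
  Plant C: 0.174 × 0.11 = 0.01914
Normalizing constant = 0.094372.
P(Plant F | flawed) = 0.00952/0.094372 ≈ 0.101
P(Plant E | flawed) = 0.006144/0.094372 ≈ 0.065
P(Plant B | flawed) = 0.059568/0.094372 ≈ 0.631
P(Plant C | flawed) = 0.01914/0.094372 ≈ 0.203
(Check: 0.101+0.065+0.631+0.203 = 1.000.)

Plant F 0.101, Plant E 0.065, Plant B 0.631, Plant C 0.203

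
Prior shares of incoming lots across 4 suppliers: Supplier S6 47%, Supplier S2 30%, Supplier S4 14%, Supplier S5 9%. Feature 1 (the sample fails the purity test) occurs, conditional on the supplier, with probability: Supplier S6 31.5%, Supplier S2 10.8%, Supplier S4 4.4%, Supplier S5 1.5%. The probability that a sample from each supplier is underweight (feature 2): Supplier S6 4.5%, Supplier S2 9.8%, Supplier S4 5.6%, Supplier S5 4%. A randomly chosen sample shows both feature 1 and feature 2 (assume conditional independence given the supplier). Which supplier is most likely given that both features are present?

By Bayes' rule, posterior ∝ prior × likelihood:
  Supplier S6: 0.47 × 0.315 × 0.045 = 0.00666225
  Supplier S2: 0.3 × 0.108 × 0.098 = 0.0031752
  Supplier S4: 0.14 × 0.044 × 0.056 = 0.00034496
  Supplier S5: 0.09 × 0.015 × 0.04 = 0.000054
Total = 0.01023641.
Largest term belongs to Supplier S6, so Supplier S6 is most probable.

Supplier S6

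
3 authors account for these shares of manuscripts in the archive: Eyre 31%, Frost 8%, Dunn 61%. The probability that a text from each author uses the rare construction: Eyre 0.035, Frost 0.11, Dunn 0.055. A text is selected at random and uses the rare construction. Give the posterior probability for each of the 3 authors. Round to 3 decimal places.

By Bayes' rule, posterior ∝ prior × likelihood:
  Eyre: 0.31 × 0.035 = 0.01085
  Frost: 0.08 × 0.11 = 0.0088
  Dunn: 0.61 × 0.055 = 0.03355
Total = 0.0532.
P(Eyre | rare-form) = 0.01085/0.0532 ≈ 0.204
P(Frost | rare-form) = 0.0088/0.0532 ≈ 0.165
P(Dunn | rare-form) = 0.03355/0.0532 ≈ 0.631
(Check: 0.204+0.165+0.631 = 1.000.)

Eyre 0.204, Frost 0.165, Dunn 0.631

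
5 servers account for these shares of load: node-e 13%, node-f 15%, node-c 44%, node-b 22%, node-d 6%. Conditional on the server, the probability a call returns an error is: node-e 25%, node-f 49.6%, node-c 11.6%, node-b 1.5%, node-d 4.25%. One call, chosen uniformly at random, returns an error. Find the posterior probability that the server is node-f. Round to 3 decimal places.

0.454

Prior × likelihood for each hypothesis:
  node-e: 0.13 × 0.25 = 0.0325
  node-f: 0.15 × 0.496 = 0.0744
  node-c: 0.44 × 0.116 = 0.05104
  node-b: 0.22 × 0.015 = 0.0033
  node-d: 0.06 × 0.0425 = 0.00255
Normalizing constant = 0.16379.
P(node-f | evidence) = 0.0744 / 0.16379 ≈ 0.454.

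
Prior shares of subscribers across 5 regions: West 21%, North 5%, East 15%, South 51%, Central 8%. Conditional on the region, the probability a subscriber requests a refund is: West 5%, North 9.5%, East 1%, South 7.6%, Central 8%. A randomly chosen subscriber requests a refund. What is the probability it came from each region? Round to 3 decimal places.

West 0.170, North 0.077, East 0.024, South 0.626, Central 0.103

Prior × likelihood for each hypothesis:
  West: 0.21 × 0.05 = 0.0105
  North: 0.05 × 0.095 = 0.00475
  East: 0.15 × 0.01 = 0.0015
  South: 0.51 × 0.076 = 0.03876
  Central: 0.08 × 0.08 = 0.0064
Normalizing constant = 0.06191.
P(West | refund) = 0.0105/0.06191 ≈ 0.170
P(North | refund) = 0.00475/0.06191 ≈ 0.077
P(East | refund) = 0.0015/0.06191 ≈ 0.024
P(South | refund) = 0.03876/0.06191 ≈ 0.626
P(Central | refund) = 0.0064/0.06191 ≈ 0.103
(Check: 0.170+0.077+0.024+0.626+0.103 = 1.000.)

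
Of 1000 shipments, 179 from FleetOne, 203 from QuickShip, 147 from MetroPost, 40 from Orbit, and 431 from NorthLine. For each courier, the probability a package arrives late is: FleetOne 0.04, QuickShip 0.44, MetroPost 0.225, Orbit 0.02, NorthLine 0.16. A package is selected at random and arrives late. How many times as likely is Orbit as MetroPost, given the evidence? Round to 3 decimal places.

0.024

Unnormalized posteriors (prior × likelihood):
  FleetOne: 0.179 × 0.04 = 0.00716
  QuickShip: 0.203 × 0.44 = 0.08932
  MetroPost: 0.147 × 0.225 = 0.033075
  Orbit: 0.04 × 0.02 = 0.0008
  NorthLine: 0.431 × 0.16 = 0.06896
Normalizing constant = 0.199315.
The ratio is 0.0008 / 0.033075 (the normalizer cancels) = 0.024.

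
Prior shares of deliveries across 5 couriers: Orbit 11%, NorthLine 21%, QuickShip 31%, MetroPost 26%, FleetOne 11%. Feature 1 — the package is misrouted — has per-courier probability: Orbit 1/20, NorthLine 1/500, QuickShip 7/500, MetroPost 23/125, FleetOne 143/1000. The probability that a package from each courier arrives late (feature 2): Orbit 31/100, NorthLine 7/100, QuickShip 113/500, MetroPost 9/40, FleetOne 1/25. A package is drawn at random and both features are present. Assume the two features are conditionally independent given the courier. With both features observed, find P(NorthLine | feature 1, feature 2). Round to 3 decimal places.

0.002

Unnormalized posteriors (prior × likelihood):
  Orbit: 0.11 × 0.05 × 0.31 = 0.001705
  NorthLine: 0.21 × 0.002 × 0.07 = 0.0000294
  QuickShip: 0.31 × 0.014 × 0.226 = 0.00098084
  MetroPost: 0.26 × 0.184 × 0.225 = 0.010764
  FleetOne: 0.11 × 0.143 × 0.04 = 0.0006292
Total = 0.01410844.
P(NorthLine | evidence) = 0.0000294 / 0.01410844 ≈ 0.002.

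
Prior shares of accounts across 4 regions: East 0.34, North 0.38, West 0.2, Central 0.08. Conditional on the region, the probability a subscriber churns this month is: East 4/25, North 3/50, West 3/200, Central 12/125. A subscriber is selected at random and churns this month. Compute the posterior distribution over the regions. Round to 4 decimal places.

By Bayes' rule, posterior ∝ prior × likelihood:
  East: 0.34 × 0.16 = 0.0544
  North: 0.38 × 0.06 = 0.0228
  West: 0.2 × 0.015 = 0.003
  Central: 0.08 × 0.096 = 0.00768
Total = 0.08788.
P(East | churn) = 0.0544/0.08788 ≈ 0.6190
P(North | churn) = 0.0228/0.08788 ≈ 0.2594
P(West | churn) = 0.003/0.08788 ≈ 0.0341
P(Central | churn) = 0.00768/0.08788 ≈ 0.0874

East 0.6190, North 0.2594, West 0.0341, Central 0.0874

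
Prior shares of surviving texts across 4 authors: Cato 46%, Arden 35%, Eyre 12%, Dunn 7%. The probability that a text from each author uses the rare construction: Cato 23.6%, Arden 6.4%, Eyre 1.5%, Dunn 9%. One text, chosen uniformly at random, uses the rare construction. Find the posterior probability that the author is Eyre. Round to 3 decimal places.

0.013

By Bayes' rule, posterior ∝ prior × likelihood:
  Cato: 0.46 × 0.236 = 0.10856
  Arden: 0.35 × 0.064 = 0.0224
  Eyre: 0.12 × 0.015 = 0.0018
  Dunn: 0.07 × 0.09 = 0.0063
Sum = 0.13906.
P(Eyre | evidence) = 0.0018 / 0.13906 ≈ 0.013.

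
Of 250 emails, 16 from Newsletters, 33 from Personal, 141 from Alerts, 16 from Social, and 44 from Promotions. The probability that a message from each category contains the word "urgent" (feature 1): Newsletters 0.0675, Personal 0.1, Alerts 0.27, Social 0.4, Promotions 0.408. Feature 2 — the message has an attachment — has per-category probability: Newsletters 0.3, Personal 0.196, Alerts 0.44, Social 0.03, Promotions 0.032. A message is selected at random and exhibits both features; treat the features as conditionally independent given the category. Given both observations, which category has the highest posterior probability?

Prior × likelihood for each hypothesis:
  Newsletters: 0.064 × 0.0675 × 0.3 = 0.001296
  Personal: 0.132 × 0.1 × 0.196 = 0.0025872
  Alerts: 0.564 × 0.27 × 0.44 = 0.0670032
  Social: 0.064 × 0.4 × 0.03 = 0.000768
  Promotions: 0.176 × 0.408 × 0.032 = 0.002297856
Sum = 0.073952256.
Largest term belongs to Alerts, so Alerts is most probable.

Alerts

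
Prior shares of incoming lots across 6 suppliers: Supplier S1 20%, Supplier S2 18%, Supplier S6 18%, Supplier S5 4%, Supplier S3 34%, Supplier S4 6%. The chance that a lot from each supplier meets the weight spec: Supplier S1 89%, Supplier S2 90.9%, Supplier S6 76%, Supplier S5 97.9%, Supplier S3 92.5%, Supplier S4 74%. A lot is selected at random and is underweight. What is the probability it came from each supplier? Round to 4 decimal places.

Supplier S1 0.1781, Supplier S2 0.1326, Supplier S6 0.3497, Supplier S5 0.0068, Supplier S3 0.2064, Supplier S4 0.1263

Taking complements, P(underweight | each) = Supplier S1 0.11, Supplier S2 0.091, Supplier S6 0.24, Supplier S5 0.021, Supplier S3 0.075, Supplier S4 0.26.
Unnormalized posteriors (prior × likelihood):
  Supplier S1: 0.2 × 0.11 = 0.022
  Supplier S2: 0.18 × 0.091 = 0.01638
  Supplier S6: 0.18 × 0.24 = 0.0432
  Supplier S5: 0.04 × 0.021 = 0.00084
  Supplier S3: 0.34 × 0.075 = 0.0255
  Supplier S4: 0.06 × 0.26 = 0.0156
Total = 0.12352.
P(Supplier S1 | underweight) = 0.022/0.12352 ≈ 0.1781
P(Supplier S2 | underweight) = 0.01638/0.12352 ≈ 0.1326
P(Supplier S6 | underweight) = 0.0432/0.12352 ≈ 0.3497
P(Supplier S5 | underweight) = 0.00084/0.12352 ≈ 0.0068
P(Supplier S3 | underweight) = 0.0255/0.12352 ≈ 0.2064
P(Supplier S4 | underweight) = 0.0156/0.12352 ≈ 0.1263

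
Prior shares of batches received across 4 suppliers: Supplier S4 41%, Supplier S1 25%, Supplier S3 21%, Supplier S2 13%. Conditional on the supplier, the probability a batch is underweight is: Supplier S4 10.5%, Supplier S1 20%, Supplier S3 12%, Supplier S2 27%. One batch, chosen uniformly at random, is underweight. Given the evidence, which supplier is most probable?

Supplier S1

By Bayes' rule, posterior ∝ prior × likelihood:
  Supplier S4: 0.41 × 0.105 = 0.04305
  Supplier S1: 0.25 × 0.2 = 0.05
  Supplier S3: 0.21 × 0.12 = 0.0252
  Supplier S2: 0.13 × 0.27 = 0.0351
Normalizing constant = 0.15335.
Largest term belongs to Supplier S1, so Supplier S1 is most probable.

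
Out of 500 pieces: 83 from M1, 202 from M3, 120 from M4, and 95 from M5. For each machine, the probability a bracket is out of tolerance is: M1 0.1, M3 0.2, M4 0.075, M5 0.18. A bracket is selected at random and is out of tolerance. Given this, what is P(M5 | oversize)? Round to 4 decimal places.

0.2286

Unnormalized posteriors (prior × likelihood):
  M1: 0.166 × 0.1 = 0.0166
  M3: 0.404 × 0.2 = 0.0808
  M4: 0.24 × 0.075 = 0.018
  M5: 0.19 × 0.18 = 0.0342
Total = 0.1496.
P(M5 | evidence) = 0.0342 / 0.1496 ≈ 0.2286.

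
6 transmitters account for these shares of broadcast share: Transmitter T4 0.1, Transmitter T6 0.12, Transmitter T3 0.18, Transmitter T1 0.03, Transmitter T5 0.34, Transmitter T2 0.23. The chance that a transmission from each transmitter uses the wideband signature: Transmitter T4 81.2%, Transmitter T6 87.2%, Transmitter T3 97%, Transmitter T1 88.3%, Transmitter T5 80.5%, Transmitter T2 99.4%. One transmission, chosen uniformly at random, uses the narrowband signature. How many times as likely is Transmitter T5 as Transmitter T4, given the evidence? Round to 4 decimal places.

3.5266

Taking complements, P(narrowband | each) = Transmitter T4 0.188, Transmitter T6 0.128, Transmitter T3 0.03, Transmitter T1 0.117, Transmitter T5 0.195, Transmitter T2 0.006.
Prior × likelihood for each hypothesis:
  Transmitter T4: 0.1 × 0.188 = 0.0188
  Transmitter T6: 0.12 × 0.128 = 0.01536
  Transmitter T3: 0.18 × 0.03 = 0.0054
  Transmitter T1: 0.03 × 0.117 = 0.00351
  Transmitter T5: 0.34 × 0.195 = 0.0663
  Transmitter T2: 0.23 × 0.006 = 0.00138
Sum = 0.11075.
The ratio is 0.0663 / 0.0188 (the normalizer cancels) = 3.5266.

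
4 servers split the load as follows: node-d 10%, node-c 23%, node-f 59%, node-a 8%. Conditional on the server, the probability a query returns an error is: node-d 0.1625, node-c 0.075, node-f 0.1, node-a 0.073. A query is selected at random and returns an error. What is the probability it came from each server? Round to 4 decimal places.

Prior × likelihood for each hypothesis:
  node-d: 0.1 × 0.1625 = 0.01625
  node-c: 0.23 × 0.075 = 0.01725
  node-f: 0.59 × 0.1 = 0.059
  node-a: 0.08 × 0.073 = 0.00584
Total = 0.09834.
P(node-d | error) = 0.01625/0.09834 ≈ 0.1652
P(node-c | error) = 0.01725/0.09834 ≈ 0.1754
P(node-f | error) = 0.059/0.09834 ≈ 0.6000
P(node-a | error) = 0.00584/0.09834 ≈ 0.0594

node-d 0.1652, node-c 0.1754, node-f 0.6000, node-a 0.0594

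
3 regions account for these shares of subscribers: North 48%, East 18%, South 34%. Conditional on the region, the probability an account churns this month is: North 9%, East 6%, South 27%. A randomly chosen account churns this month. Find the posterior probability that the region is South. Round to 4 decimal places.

0.6296

By Bayes' rule, posterior ∝ prior × likelihood:
  North: 0.48 × 0.09 = 0.0432
  East: 0.18 × 0.06 = 0.0108
  South: 0.34 × 0.27 = 0.0918
Total = 0.1458.
P(South | evidence) = 0.0918 / 0.1458 ≈ 0.6296.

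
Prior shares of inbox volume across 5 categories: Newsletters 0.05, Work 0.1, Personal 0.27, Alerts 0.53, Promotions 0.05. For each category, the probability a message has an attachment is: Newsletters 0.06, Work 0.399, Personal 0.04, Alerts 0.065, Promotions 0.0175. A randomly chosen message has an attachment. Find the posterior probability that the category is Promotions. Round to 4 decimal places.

0.0098

By Bayes' rule, posterior ∝ prior × likelihood:
  Newsletters: 0.05 × 0.06 = 0.003
  Work: 0.1 × 0.399 = 0.0399
  Personal: 0.27 × 0.04 = 0.0108
  Alerts: 0.53 × 0.065 = 0.03445
  Promotions: 0.05 × 0.0175 = 0.000875
Total = 0.089025.
P(Promotions | evidence) = 0.000875 / 0.089025 ≈ 0.0098.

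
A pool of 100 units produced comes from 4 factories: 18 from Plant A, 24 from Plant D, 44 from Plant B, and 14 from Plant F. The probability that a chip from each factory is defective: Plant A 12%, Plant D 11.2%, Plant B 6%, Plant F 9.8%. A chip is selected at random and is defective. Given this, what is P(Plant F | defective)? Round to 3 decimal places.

Unnormalized posteriors (prior × likelihood):
  Plant A: 0.18 × 0.12 = 0.0216
  Plant D: 0.24 × 0.112 = 0.02688
  Plant B: 0.44 × 0.06 = 0.0264
  Plant F: 0.14 × 0.098 = 0.01372
Sum = 0.0886.
P(Plant F | evidence) = 0.01372 / 0.0886 ≈ 0.155.

0.155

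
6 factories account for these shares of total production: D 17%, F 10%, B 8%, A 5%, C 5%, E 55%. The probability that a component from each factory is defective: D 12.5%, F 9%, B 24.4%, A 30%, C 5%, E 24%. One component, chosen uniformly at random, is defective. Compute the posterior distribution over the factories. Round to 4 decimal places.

By Bayes' rule, posterior ∝ prior × likelihood:
  D: 0.17 × 0.125 = 0.02125
  F: 0.1 × 0.09 = 0.009
  B: 0.08 × 0.244 = 0.01952
  A: 0.05 × 0.3 = 0.015
  C: 0.05 × 0.05 = 0.0025
  E: 0.55 × 0.24 = 0.132
Normalizing constant = 0.19927.
P(D | defective) = 0.02125/0.19927 ≈ 0.1066
P(F | defective) = 0.009/0.19927 ≈ 0.0452
P(B | defective) = 0.01952/0.19927 ≈ 0.0980
P(A | defective) = 0.015/0.19927 ≈ 0.0753
P(C | defective) = 0.0025/0.19927 ≈ 0.0125
P(E | defective) = 0.132/0.19927 ≈ 0.6624

D 0.1066, F 0.0452, B 0.0980, A 0.0753, C 0.0125, E 0.6624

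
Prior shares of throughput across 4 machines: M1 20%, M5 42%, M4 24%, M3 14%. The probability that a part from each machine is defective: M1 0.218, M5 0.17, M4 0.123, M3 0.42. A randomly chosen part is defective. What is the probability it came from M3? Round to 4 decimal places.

By Bayes' rule, posterior ∝ prior × likelihood:
  M1: 0.2 × 0.218 = 0.0436
  M5: 0.42 × 0.17 = 0.0714
  M4: 0.24 × 0.123 = 0.02952
  M3: 0.14 × 0.42 = 0.0588
Normalizing constant = 0.20332.
P(M3 | evidence) = 0.0588 / 0.20332 ≈ 0.2892.

0.2892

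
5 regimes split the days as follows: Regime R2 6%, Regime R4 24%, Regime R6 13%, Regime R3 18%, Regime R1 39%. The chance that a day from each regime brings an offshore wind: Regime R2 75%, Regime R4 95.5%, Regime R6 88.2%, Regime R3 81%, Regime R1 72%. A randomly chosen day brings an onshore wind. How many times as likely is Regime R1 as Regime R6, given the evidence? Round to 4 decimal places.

Taking complements, P(onshore | each) = Regime R2 0.25, Regime R4 0.045, Regime R6 0.118, Regime R3 0.19, Regime R1 0.28.
Unnormalized posteriors (prior × likelihood):
  Regime R2: 0.06 × 0.25 = 0.015
  Regime R4: 0.24 × 0.045 = 0.0108
  Regime R6: 0.13 × 0.118 = 0.01534
  Regime R3: 0.18 × 0.19 = 0.0342
  Regime R1: 0.39 × 0.28 = 0.1092
Sum = 0.18454.
The ratio is 0.1092 / 0.01534 (the normalizer cancels) = 7.1186.

7.1186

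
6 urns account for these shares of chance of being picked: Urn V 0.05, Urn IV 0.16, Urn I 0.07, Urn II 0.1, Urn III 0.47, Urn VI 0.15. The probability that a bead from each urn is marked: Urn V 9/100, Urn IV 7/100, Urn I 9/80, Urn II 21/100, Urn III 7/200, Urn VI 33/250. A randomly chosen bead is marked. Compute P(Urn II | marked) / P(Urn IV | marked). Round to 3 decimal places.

1.875

Unnormalized posteriors (prior × likelihood):
  Urn V: 0.05 × 0.09 = 0.0045
  Urn IV: 0.16 × 0.07 = 0.0112
  Urn I: 0.07 × 0.1125 = 0.007875
  Urn II: 0.1 × 0.21 = 0.021
  Urn III: 0.47 × 0.035 = 0.01645
  Urn VI: 0.15 × 0.132 = 0.0198
Normalizing constant = 0.080825.
The ratio is 0.021 / 0.0112 (the normalizer cancels) = 1.875.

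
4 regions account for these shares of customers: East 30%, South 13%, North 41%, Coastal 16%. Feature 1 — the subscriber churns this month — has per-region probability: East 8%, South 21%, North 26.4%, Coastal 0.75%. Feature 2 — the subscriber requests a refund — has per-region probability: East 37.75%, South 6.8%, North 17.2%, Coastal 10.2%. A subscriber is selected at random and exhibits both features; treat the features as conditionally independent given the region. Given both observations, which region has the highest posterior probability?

Compute prior × likelihood for every hypothesis:
  East: 0.3 × 0.08 × 0.3775 = 0.00906
  South: 0.13 × 0.21 × 0.068 = 0.0018564
  North: 0.41 × 0.264 × 0.172 = 0.01861728
  Coastal: 0.16 × 0.0075 × 0.102 = 0.0001224
Sum = 0.02965608.
Largest term belongs to North, so North is most probable.

North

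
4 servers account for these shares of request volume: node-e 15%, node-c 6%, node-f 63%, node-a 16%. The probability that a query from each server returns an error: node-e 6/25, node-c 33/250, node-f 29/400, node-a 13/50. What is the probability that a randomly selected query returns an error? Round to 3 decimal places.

0.131

Unnormalized posteriors (prior × likelihood):
  node-e: 0.15 × 0.24 = 0.036
  node-c: 0.06 × 0.132 = 0.00792
  node-f: 0.63 × 0.0725 = 0.045675
  node-a: 0.16 × 0.26 = 0.0416
P(error) = 0.036 + 0.00792 + 0.045675 + 0.0416 = 0.131195 → 0.131.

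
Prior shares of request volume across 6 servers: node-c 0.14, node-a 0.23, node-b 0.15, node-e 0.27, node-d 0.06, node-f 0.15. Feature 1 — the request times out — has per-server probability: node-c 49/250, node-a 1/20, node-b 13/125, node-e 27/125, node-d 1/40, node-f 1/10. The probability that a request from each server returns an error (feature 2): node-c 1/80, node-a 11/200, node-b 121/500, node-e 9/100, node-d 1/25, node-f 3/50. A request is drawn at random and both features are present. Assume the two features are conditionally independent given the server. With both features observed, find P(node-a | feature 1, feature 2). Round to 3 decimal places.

0.058

Prior × likelihood for each hypothesis:
  node-c: 0.14 × 0.196 × 0.0125 = 0.000343
  node-a: 0.23 × 0.05 × 0.055 = 0.0006325
  node-b: 0.15 × 0.104 × 0.242 = 0.0037752
  node-e: 0.27 × 0.216 × 0.09 = 0.0052488
  node-d: 0.06 × 0.025 × 0.04 = 0.00006
  node-f: 0.15 × 0.1 × 0.06 = 0.0009
Normalizing constant = 0.0109595.
P(node-a | evidence) = 0.0006325 / 0.0109595 ≈ 0.058.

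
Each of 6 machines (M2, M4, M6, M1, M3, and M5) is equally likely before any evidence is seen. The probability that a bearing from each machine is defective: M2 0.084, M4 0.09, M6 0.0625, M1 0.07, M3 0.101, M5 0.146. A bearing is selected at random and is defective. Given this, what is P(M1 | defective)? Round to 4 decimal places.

0.1265

Since the prior is uniform, the posterior is proportional to the likelihood:
  M2: 0.084
  M4: 0.09
  M6: 0.0625
  M1: 0.07
  M3: 0.101
  M5: 0.146
Sum = 0.5535.
P(M1 | evidence) = 0.07 / 0.5535 ≈ 0.1265.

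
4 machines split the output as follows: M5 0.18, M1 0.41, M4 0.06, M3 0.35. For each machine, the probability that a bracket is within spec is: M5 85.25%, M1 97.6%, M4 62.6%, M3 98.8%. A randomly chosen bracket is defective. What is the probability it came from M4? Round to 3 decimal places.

0.356

Taking complements, P(defective | each) = M5 0.1475, M1 0.024, M4 0.374, M3 0.012.
Unnormalized posteriors (prior × likelihood):
  M5: 0.18 × 0.1475 = 0.02655
  M1: 0.41 × 0.024 = 0.00984
  M4: 0.06 × 0.374 = 0.02244
  M3: 0.35 × 0.012 = 0.0042
Total = 0.06303.
P(M4 | evidence) = 0.02244 / 0.06303 ≈ 0.356.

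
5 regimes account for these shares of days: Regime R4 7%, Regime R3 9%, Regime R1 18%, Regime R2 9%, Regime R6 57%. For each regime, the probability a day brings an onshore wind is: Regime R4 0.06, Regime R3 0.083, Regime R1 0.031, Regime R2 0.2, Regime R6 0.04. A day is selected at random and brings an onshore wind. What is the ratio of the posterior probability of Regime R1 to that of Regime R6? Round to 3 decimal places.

Unnormalized posteriors (prior × likelihood):
  Regime R4: 0.07 × 0.06 = 0.0042
  Regime R3: 0.09 × 0.083 = 0.00747
  Regime R1: 0.18 × 0.031 = 0.00558
  Regime R2: 0.09 × 0.2 = 0.018
  Regime R6: 0.57 × 0.04 = 0.0228
Sum = 0.05805.
The ratio is 0.00558 / 0.0228 (the normalizer cancels) = 0.245.

0.245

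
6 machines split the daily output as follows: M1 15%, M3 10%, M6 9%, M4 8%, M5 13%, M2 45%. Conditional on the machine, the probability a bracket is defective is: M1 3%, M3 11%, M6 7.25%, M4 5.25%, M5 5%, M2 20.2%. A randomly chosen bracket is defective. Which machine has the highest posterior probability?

M2

Prior × likelihood for each hypothesis:
  M1: 0.15 × 0.03 = 0.0045
  M3: 0.1 × 0.11 = 0.011
  M6: 0.09 × 0.0725 = 0.006525
  M4: 0.08 × 0.0525 = 0.0042
  M5: 0.13 × 0.05 = 0.0065
  M2: 0.45 × 0.202 = 0.0909
Sum = 0.123625.
Largest term belongs to M2, so M2 is most probable.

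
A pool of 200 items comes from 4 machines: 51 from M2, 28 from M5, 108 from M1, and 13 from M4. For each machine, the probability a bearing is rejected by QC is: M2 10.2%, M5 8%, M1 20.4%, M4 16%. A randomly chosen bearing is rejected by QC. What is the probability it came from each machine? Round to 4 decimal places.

Unnormalized posteriors (prior × likelihood):
  M2: 0.255 × 0.102 = 0.02601
  M5: 0.14 × 0.08 = 0.0112
  M1: 0.54 × 0.204 = 0.11016
  M4: 0.065 × 0.16 = 0.0104
Total = 0.15777.
P(M2 | rejected) = 0.02601/0.15777 ≈ 0.1649
P(M5 | rejected) = 0.0112/0.15777 ≈ 0.0710
P(M1 | rejected) = 0.11016/0.15777 ≈ 0.6982
P(M4 | rejected) = 0.0104/0.15777 ≈ 0.0659
(Check: 0.1649+0.0710+0.6982+0.0659 = 1.0000.)

M2 0.1649, M5 0.0710, M1 0.6982, M4 0.0659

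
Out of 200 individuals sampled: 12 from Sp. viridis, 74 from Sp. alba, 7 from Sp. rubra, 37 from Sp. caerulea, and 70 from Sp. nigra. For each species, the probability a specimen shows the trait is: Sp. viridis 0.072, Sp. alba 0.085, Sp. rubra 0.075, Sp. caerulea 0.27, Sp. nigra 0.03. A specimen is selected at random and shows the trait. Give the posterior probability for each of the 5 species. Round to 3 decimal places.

By Bayes' rule, posterior ∝ prior × likelihood:
  Sp. viridis: 0.06 × 0.072 = 0.00432
  Sp. alba: 0.37 × 0.085 = 0.03145
  Sp. rubra: 0.035 × 0.075 = 0.002625
  Sp. caerulea: 0.185 × 0.27 = 0.04995
  Sp. nigra: 0.35 × 0.03 = 0.0105
Normalizing constant = 0.098845.
P(Sp. viridis | trait) = 0.00432/0.098845 ≈ 0.044
P(Sp. alba | trait) = 0.03145/0.098845 ≈ 0.318
P(Sp. rubra | trait) = 0.002625/0.098845 ≈ 0.027
P(Sp. caerulea | trait) = 0.04995/0.098845 ≈ 0.505
P(Sp. nigra | trait) = 0.0105/0.098845 ≈ 0.106

Sp. viridis 0.044, Sp. alba 0.318, Sp. rubra 0.027, Sp. caerulea 0.505, Sp. nigra 0.106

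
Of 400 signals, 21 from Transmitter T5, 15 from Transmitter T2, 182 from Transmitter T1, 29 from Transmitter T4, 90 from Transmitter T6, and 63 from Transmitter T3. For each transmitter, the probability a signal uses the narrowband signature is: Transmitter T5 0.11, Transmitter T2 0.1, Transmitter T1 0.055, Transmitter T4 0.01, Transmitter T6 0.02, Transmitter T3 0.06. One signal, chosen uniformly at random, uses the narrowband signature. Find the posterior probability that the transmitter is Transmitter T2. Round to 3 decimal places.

0.076

Compute prior × likelihood for every hypothesis:
  Transmitter T5: 0.0525 × 0.11 = 0.005775
  Transmitter T2: 0.0375 × 0.1 = 0.00375
  Transmitter T1: 0.455 × 0.055 = 0.025025
  Transmitter T4: 0.0725 × 0.01 = 0.000725
  Transmitter T6: 0.225 × 0.02 = 0.0045
  Transmitter T3: 0.1575 × 0.06 = 0.00945
Sum = 0.049225.
P(Transmitter T2 | evidence) = 0.00375 / 0.049225 ≈ 0.076.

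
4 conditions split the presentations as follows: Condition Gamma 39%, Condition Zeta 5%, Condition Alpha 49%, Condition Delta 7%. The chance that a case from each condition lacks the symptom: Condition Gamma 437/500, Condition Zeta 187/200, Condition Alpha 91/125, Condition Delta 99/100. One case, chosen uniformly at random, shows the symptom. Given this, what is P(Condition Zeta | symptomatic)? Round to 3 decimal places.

0.017

Taking complements, P(symptomatic | each) = Condition Gamma 0.126, Condition Zeta 0.065, Condition Alpha 0.272, Condition Delta 0.01.
Prior × likelihood for each hypothesis:
  Condition Gamma: 0.39 × 0.126 = 0.04914
  Condition Zeta: 0.05 × 0.065 = 0.00325
  Condition Alpha: 0.49 × 0.272 = 0.13328
  Condition Delta: 0.07 × 0.01 = 0.0007
Sum = 0.18637.
P(Condition Zeta | evidence) = 0.00325 / 0.18637 ≈ 0.017.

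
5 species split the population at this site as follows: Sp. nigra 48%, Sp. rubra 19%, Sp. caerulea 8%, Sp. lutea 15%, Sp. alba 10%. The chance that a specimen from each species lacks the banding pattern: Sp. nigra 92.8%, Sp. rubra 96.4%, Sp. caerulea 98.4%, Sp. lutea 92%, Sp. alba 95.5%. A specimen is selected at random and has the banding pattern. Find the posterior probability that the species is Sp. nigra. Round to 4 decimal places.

0.5840

Taking complements, P(banded | each) = Sp. nigra 0.072, Sp. rubra 0.036, Sp. caerulea 0.016, Sp. lutea 0.08, Sp. alba 0.045.
By Bayes' rule, posterior ∝ prior × likelihood:
  Sp. nigra: 0.48 × 0.072 = 0.03456
  Sp. rubra: 0.19 × 0.036 = 0.00684
  Sp. caerulea: 0.08 × 0.016 = 0.00128
  Sp. lutea: 0.15 × 0.08 = 0.012
  Sp. alba: 0.1 × 0.045 = 0.0045
Normalizing constant = 0.05918.
P(Sp. nigra | evidence) = 0.03456 / 0.05918 ≈ 0.5840.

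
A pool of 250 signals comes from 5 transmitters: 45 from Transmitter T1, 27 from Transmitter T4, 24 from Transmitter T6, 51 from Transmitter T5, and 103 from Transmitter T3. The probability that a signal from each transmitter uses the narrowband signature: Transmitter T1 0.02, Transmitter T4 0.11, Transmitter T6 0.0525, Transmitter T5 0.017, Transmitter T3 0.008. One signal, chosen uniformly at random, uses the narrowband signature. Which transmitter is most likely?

Unnormalized posteriors (prior × likelihood):
  Transmitter T1: 0.18 × 0.02 = 0.0036
  Transmitter T4: 0.108 × 0.11 = 0.01188
  Transmitter T6: 0.096 × 0.0525 = 0.00504
  Transmitter T5: 0.204 × 0.017 = 0.003468
  Transmitter T3: 0.412 × 0.008 = 0.003296
Total = 0.027284.
Largest term belongs to Transmitter T4, so Transmitter T4 is most probable.

Transmitter T4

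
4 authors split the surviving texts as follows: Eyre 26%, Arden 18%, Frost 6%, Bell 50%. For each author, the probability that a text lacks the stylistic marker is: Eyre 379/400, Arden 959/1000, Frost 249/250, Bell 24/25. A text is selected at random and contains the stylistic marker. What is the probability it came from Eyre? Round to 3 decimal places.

0.331

Taking complements, P(marker | each) = Eyre 0.0525, Arden 0.041, Frost 0.004, Bell 0.04.
Unnormalized posteriors (prior × likelihood):
  Eyre: 0.26 × 0.0525 = 0.01365
  Arden: 0.18 × 0.041 = 0.00738
  Frost: 0.06 × 0.004 = 0.00024
  Bell: 0.5 × 0.04 = 0.02
Total = 0.04127.
P(Eyre | evidence) = 0.01365 / 0.04127 ≈ 0.331.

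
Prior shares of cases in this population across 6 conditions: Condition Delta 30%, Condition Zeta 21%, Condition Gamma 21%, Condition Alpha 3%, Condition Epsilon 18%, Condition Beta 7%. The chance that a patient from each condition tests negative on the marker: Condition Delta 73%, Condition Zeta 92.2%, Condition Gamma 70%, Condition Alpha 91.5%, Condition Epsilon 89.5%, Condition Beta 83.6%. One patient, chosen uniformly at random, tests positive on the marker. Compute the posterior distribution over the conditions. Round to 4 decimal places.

Taking complements, P(marker-positive | each) = Condition Delta 0.27, Condition Zeta 0.078, Condition Gamma 0.3, Condition Alpha 0.085, Condition Epsilon 0.105, Condition Beta 0.164.
Compute prior × likelihood for every hypothesis:
  Condition Delta: 0.3 × 0.27 = 0.081
  Condition Zeta: 0.21 × 0.078 = 0.01638
  Condition Gamma: 0.21 × 0.3 = 0.063
  Condition Alpha: 0.03 × 0.085 = 0.00255
  Condition Epsilon: 0.18 × 0.105 = 0.0189
  Condition Beta: 0.07 × 0.164 = 0.01148
Normalizing constant = 0.19331.
P(Condition Delta | marker-positive) = 0.081/0.19331 ≈ 0.4190
P(Condition Zeta | marker-positive) = 0.01638/0.19331 ≈ 0.0847
P(Condition Gamma | marker-positive) = 0.063/0.19331 ≈ 0.3259
P(Condition Alpha | marker-positive) = 0.00255/0.19331 ≈ 0.0132
P(Condition Epsilon | marker-positive) = 0.0189/0.19331 ≈ 0.0978
P(Condition Beta | marker-positive) = 0.01148/0.19331 ≈ 0.0594

Condition Delta 0.4190, Condition Zeta 0.0847, Condition Gamma 0.3259, Condition Alpha 0.0132, Condition Epsilon 0.0978, Condition Beta 0.0594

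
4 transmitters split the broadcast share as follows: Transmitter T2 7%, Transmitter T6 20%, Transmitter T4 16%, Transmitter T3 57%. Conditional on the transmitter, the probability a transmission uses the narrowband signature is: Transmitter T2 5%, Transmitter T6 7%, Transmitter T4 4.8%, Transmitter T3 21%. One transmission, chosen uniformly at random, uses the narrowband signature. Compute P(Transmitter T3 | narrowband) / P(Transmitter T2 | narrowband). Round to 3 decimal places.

34.200

Unnormalized posteriors (prior × likelihood):
  Transmitter T2: 0.07 × 0.05 = 0.0035
  Transmitter T6: 0.2 × 0.07 = 0.014
  Transmitter T4: 0.16 × 0.048 = 0.00768
  Transmitter T3: 0.57 × 0.21 = 0.1197
Sum = 0.14488.
The ratio is 0.1197 / 0.0035 (the normalizer cancels) = 34.200.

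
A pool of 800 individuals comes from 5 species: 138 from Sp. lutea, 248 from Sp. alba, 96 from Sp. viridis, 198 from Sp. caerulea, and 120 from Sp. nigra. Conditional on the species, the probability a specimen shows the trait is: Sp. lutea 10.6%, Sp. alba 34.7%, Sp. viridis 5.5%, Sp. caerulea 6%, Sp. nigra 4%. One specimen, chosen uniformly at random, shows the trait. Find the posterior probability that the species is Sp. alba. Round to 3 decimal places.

Prior × likelihood for each hypothesis:
  Sp. lutea: 0.1725 × 0.106 = 0.018285
  Sp. alba: 0.31 × 0.347 = 0.10757
  Sp. viridis: 0.12 × 0.055 = 0.0066
  Sp. caerulea: 0.2475 × 0.06 = 0.01485
  Sp. nigra: 0.15 × 0.04 = 0.006
Normalizing constant = 0.153305.
P(Sp. alba | evidence) = 0.10757 / 0.153305 ≈ 0.702.

0.702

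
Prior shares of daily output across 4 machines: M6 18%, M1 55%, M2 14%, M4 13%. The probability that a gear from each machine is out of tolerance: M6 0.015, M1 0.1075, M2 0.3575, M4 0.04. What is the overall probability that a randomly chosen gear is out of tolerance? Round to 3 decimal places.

0.117

By Bayes' rule, posterior ∝ prior × likelihood:
  M6: 0.18 × 0.015 = 0.0027
  M1: 0.55 × 0.1075 = 0.059125
  M2: 0.14 × 0.3575 = 0.05005
  M4: 0.13 × 0.04 = 0.0052
P(oversize) = 0.0027 + 0.059125 + 0.05005 + 0.0052 = 0.117075 → 0.117.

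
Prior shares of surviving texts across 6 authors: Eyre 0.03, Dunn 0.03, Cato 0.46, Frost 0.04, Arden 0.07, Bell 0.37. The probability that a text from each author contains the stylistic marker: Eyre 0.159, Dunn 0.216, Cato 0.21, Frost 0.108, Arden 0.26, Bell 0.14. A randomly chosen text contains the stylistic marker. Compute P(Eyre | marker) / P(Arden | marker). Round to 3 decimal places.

0.262

Prior × likelihood for each hypothesis:
  Eyre: 0.03 × 0.159 = 0.00477
  Dunn: 0.03 × 0.216 = 0.00648
  Cato: 0.46 × 0.21 = 0.0966
  Frost: 0.04 × 0.108 = 0.00432
  Arden: 0.07 × 0.26 = 0.0182
  Bell: 0.37 × 0.14 = 0.0518
Total = 0.18217.
The ratio is 0.00477 / 0.0182 (the normalizer cancels) = 0.262.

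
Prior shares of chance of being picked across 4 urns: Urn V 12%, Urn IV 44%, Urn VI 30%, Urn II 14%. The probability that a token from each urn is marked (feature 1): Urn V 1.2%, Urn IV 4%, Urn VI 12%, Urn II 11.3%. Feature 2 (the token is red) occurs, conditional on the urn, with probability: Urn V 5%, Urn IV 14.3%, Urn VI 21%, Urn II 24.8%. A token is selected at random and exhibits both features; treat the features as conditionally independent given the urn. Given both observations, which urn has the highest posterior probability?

Compute prior × likelihood for every hypothesis:
  Urn V: 0.12 × 0.012 × 0.05 = 0.000072
  Urn IV: 0.44 × 0.04 × 0.143 = 0.0025168
  Urn VI: 0.3 × 0.12 × 0.21 = 0.00756
  Urn II: 0.14 × 0.113 × 0.248 = 0.00392336
Sum = 0.01407216.
Largest term belongs to Urn VI, so Urn VI is most probable.

Urn VI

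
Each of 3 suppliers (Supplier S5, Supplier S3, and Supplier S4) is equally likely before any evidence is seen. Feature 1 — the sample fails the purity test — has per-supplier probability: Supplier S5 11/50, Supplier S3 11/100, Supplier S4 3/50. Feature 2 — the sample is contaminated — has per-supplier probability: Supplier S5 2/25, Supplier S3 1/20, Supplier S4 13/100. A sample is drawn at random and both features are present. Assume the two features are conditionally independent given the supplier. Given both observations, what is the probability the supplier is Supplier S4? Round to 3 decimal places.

0.252

Since the prior is uniform, the posterior is proportional to the likelihood:
  Supplier S5: 0.22 × 0.08 = 0.0176
  Supplier S3: 0.11 × 0.05 = 0.0055
  Supplier S4: 0.06 × 0.13 = 0.0078
Sum = 0.0309.
P(Supplier S4 | evidence) = 0.0078 / 0.0309 ≈ 0.252.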